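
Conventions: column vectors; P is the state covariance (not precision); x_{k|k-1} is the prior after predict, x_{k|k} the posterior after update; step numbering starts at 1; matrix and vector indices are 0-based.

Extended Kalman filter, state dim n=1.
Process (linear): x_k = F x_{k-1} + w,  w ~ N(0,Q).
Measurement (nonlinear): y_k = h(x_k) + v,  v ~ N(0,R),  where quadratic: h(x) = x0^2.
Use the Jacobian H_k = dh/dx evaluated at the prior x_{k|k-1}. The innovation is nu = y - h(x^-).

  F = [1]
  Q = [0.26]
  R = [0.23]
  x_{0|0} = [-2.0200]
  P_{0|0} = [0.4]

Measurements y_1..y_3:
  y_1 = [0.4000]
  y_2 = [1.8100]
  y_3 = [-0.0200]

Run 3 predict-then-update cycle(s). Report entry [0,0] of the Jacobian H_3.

step 1: x^-=[-2.0200]  P^-=[0.6600]  H_jac=[-4.0400]  S=[11.0023]  K=[-0.2424]  nu=[-3.6804]  x^+=[-1.1281]  P^+=[0.0138]
step 2: x^-=[-1.1281]  P^-=[0.2738]  H_jac=[-2.2561]  S=[1.6236]  K=[-0.3805]  nu=[0.5375]  x^+=[-1.3325]  P^+=[0.0388]
step 3: x^-=[-1.3325]  P^-=[0.2988]  H_jac=[-2.6651]  S=[2.3522]  K=[-0.3385]  nu=[-1.7957]  x^+=[-0.7247]  P^+=[0.0292]

H_jac[0,0] = -2.6651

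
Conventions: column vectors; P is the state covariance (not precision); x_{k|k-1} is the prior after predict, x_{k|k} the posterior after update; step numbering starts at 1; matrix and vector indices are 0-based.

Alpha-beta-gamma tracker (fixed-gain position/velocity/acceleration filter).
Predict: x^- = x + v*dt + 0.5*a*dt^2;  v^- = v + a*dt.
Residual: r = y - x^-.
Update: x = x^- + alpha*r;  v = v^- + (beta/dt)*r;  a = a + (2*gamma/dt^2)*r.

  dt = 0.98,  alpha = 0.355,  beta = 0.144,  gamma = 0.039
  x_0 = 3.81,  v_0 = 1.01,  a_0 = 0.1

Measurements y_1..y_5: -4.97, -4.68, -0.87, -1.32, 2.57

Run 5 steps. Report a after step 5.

a_post = 0.2031

step 1: x_pred=4.8478  r=-9.8178  x^+=1.3625  v^+=-0.3346  a^+=-0.6974
step 2: x_pred=0.6997  r=-5.3797  x^+=-1.2101  v^+=-1.8085  a^+=-1.1343
step 3: x_pred=-3.5271  r=2.6571  x^+=-2.5839  v^+=-2.5297  a^+=-0.9185
step 4: x_pred=-5.5040  r=4.1840  x^+=-4.0187  v^+=-2.8150  a^+=-0.5787
step 5: x_pred=-7.0553  r=9.6253  x^+=-3.6383  v^+=-1.9678  a^+=0.2031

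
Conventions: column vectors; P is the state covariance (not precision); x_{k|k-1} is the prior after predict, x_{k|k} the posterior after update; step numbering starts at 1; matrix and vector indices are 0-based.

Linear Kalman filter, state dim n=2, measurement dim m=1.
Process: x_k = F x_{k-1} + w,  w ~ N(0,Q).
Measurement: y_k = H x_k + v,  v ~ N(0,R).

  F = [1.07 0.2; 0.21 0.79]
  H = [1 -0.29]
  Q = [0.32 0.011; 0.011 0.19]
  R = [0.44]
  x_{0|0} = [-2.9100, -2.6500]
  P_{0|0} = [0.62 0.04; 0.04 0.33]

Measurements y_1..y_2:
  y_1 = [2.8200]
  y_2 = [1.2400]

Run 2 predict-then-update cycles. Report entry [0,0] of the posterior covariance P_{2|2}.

P_post[0,0] = 0.3440

step 1: x^-=[-3.6437, -2.7046]  P^-=[1.0602 0.2379; 0.2379 0.4366]  S=[1.3989]  K=[0.7085; 0.0796]  nu=[5.6794]  x^+=[0.3804, -2.2526]  P^+=[0.3579 0.1591; 0.1591 0.4277]
step 2: x^-=[-0.0435, -1.6996]  P^-=[0.8149 0.3001; 0.3001 0.5255]  S=[1.1250]  K=[0.6470; 0.1313]  nu=[0.7906]  x^+=[0.4680, -1.5958]  P^+=[0.3440 0.2045; 0.2045 0.5061]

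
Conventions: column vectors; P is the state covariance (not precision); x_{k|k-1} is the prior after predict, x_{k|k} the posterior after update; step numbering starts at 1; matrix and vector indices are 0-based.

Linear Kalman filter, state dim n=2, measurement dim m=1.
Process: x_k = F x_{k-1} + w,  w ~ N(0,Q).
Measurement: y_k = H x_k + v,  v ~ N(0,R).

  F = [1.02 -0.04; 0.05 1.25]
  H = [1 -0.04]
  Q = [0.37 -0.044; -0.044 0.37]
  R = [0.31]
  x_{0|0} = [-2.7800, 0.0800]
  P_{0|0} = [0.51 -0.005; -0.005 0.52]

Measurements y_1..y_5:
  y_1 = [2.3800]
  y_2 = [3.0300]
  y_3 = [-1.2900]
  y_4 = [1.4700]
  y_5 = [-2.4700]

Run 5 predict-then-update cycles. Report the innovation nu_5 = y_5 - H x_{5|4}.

step 1: x^-=[-2.8388, -0.0390]  P^-=[0.9018 -0.0504; -0.0504 1.1831]  S=[1.2178]  K=[0.7422; -0.0802]  nu=[5.2172]  x^+=[1.0336, -0.4575]  P^+=[0.2310 0.0221; 0.0221 1.1753]
step 2: x^-=[1.0725, -0.5202]  P^-=[0.6104 -0.0628; -0.0628 2.2098]  S=[0.9289]  K=[0.6598; -0.1627]  nu=[1.9366]  x^+=[2.3503, -0.8354]  P^+=[0.2060 0.0370; 0.0370 2.1852]
step 3: x^-=[2.4307, -0.9267]  P^-=[0.5848 -0.0957; -0.0957 3.7895]  S=[0.9085]  K=[0.6479; -0.2722]  nu=[-3.7578]  x^+=[-0.0040, 0.0961]  P^+=[0.2034 0.0645; 0.0645 3.7222]
step 4: x^-=[-0.0079, 0.1199]  P^-=[0.5823 -0.1376; -0.1376 6.1944]  S=[0.9133]  K=[0.6437; -0.4220]  nu=[1.4827]  x^+=[0.9465, -0.5057]  P^+=[0.2040 0.1105; 0.1105 6.0318]
step 5: x^-=[0.9856, -0.5849]  P^-=[0.5828 -0.1946; -0.1946 9.8090]  S=[0.9241]  K=[0.6391; -0.6352]  nu=[-3.4790]  x^+=[-1.2379, 1.6249]  P^+=[0.2054 0.1806; 0.1806 9.4362]

innov = [-3.4790]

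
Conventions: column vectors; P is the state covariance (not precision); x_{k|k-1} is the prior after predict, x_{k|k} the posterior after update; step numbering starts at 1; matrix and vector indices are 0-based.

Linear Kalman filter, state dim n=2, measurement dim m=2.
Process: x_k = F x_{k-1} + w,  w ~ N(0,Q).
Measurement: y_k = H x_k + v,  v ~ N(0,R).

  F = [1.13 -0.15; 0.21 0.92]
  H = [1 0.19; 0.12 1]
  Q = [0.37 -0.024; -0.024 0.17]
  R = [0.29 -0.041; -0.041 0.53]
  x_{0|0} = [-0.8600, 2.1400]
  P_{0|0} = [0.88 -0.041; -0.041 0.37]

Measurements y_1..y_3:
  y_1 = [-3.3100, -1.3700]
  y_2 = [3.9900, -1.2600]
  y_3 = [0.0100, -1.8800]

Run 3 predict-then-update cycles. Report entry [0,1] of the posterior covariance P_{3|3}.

step 1: x^-=[-1.2928, 1.7882]  P^-=[1.5159 0.0924; 0.0924 0.5061]  S=[1.8593 0.3316; 0.3316 1.0801]  K=[0.8246 0.0008; 0.0170 0.4736]  nu=[-2.3570, -3.0031]  x^+=[-3.2388, 0.3259]  P^+=[0.2512 -0.0635; -0.0635 0.2580]
step 2: x^-=[-3.7088, -0.3804]  P^-=[0.7181 -0.0640; -0.0640 0.3749]  S=[0.9973 0.0509; 0.0509 0.8998]  K=[0.7086 -0.0155; -0.0136 0.4088]  nu=[7.7710, -0.4346]  x^+=[1.8047, -0.6641]  P^+=[0.2182 -0.0634; -0.0634 0.2249]
step 3: x^-=[2.1389, -0.2320]  P^-=[0.6752 -0.0672; -0.0672 0.3454]  S=[0.9521 0.0369; 0.0369 0.8690]  K=[0.6963 -0.0137; -0.0167 0.3889]  nu=[-2.0848, -1.9047]  x^+=[0.7134, -0.9379]  P^+=[0.2142 -0.0615; -0.0615 0.2142]

P_post[0,1] = -0.0615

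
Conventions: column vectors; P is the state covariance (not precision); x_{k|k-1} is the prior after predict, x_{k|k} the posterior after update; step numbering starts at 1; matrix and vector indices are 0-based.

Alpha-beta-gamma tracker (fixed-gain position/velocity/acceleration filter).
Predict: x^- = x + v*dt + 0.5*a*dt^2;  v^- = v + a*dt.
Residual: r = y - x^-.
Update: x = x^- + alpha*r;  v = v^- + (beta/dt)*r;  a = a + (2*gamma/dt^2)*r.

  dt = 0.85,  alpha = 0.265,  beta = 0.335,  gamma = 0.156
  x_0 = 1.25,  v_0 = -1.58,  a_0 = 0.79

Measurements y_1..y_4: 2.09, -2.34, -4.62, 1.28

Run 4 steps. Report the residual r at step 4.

step 1: x_pred=0.1924  r=1.8976  x^+=0.6953  v^+=-0.1606  a^+=1.6095
step 2: x_pred=1.1401  r=-3.4801  x^+=0.2179  v^+=-0.1642  a^+=0.1066
step 3: x_pred=0.1169  r=-4.7369  x^+=-1.1384  v^+=-1.9404  a^+=-1.9389
step 4: x_pred=-3.4882  r=4.7682  x^+=-2.2246  v^+=-1.7093  a^+=0.1201

resid = 4.7682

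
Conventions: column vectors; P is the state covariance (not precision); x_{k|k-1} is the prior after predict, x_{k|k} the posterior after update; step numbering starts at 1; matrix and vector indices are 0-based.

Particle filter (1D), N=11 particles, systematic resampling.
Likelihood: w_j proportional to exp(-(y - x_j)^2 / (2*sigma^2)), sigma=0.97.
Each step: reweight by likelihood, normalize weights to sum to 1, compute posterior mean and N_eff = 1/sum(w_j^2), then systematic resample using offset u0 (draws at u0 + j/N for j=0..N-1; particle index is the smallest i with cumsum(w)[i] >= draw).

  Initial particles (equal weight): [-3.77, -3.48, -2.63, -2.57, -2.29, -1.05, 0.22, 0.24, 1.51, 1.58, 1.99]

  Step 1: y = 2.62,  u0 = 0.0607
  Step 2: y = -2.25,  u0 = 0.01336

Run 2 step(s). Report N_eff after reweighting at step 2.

step 1: w=[0.0000, 0.0000, 0.0000, 0.0000, 0.0000, 0.0004, 0.0236, 0.0248, 0.2612, 0.2830, 0.4071]  mean=1.6624  Neff=3.1725  idx=[8, 8, 8, 9, 9, 9, 10, 10, 10, 10, 10]
step 2: w=[0.1692, 0.1692, 0.1692, 0.1275, 0.1275, 0.1275, 0.0220, 0.0220, 0.0220, 0.0220, 0.0220]  mean=1.5895  Neff=7.2962  idx=[0, 0, 1, 1, 2, 2, 3, 4, 4, 5, 7]

N_eff = 7.2962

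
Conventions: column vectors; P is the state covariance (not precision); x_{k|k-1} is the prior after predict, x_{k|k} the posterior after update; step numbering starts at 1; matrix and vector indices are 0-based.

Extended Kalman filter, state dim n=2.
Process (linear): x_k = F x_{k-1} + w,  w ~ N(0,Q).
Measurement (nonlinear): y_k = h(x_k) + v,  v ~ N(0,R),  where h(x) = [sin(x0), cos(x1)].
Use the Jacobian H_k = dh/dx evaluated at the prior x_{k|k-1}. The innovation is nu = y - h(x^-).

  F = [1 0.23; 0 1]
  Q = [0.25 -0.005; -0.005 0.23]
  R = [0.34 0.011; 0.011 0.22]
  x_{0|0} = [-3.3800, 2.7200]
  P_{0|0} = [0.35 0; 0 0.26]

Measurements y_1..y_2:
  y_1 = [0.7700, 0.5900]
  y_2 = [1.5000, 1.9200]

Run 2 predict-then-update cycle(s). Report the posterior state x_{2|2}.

x_post = [-4.1165, 0.1750]

step 1: x^-=[-2.7544, 2.7200]  P^-=[0.6138 0.0548; 0.0548 0.4900]  H_jac=[-0.9260 0.0000; 0.0000 -0.4092]  S=[0.8662 0.0318; 0.0318 0.3021]  K=[-0.6559 -0.0053; -0.0344 -0.6602]  nu=[1.1476, 1.5024]  x^+=[-3.5150, 1.6886]  P^+=[0.2409 0.0205; 0.0205 0.3559]
step 2: x^-=[-3.1266, 1.6886]  P^-=[0.5191 0.0973; 0.0973 0.5859]  H_jac=[-0.9999 0.0000; 0.0000 -0.9931]  S=[0.8590 0.1076; 0.1076 0.7978]  K=[-0.5992 -0.0403; -0.0223 -0.7263]  nu=[1.5150, 2.0375]  x^+=[-4.1165, 0.1750]  P^+=[0.2042 0.0156; 0.0156 0.1611]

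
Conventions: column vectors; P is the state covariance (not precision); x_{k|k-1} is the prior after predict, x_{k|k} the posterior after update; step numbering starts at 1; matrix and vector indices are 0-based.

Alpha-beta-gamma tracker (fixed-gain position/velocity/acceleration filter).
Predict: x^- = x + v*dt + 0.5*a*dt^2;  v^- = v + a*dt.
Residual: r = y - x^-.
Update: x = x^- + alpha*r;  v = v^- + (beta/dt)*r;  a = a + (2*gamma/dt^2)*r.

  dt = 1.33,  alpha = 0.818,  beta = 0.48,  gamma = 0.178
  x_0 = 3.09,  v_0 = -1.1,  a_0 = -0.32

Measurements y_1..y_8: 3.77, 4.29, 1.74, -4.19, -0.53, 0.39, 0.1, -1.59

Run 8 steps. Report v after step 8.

v_post = 0.9127

step 1: x_pred=1.3440  r=2.4260  x^+=3.3285  v^+=-0.6500  a^+=0.1682
step 2: x_pred=2.6127  r=1.6773  x^+=3.9847  v^+=0.1791  a^+=0.5058
step 3: x_pred=4.6703  r=-2.9303  x^+=2.2733  v^+=-0.2057  a^+=-0.0839
step 4: x_pred=1.9254  r=-6.1154  x^+=-3.0770  v^+=-2.5244  a^+=-1.3147
step 5: x_pred=-7.5973  r=7.0673  x^+=-1.8162  v^+=-1.7224  a^+=0.1076
step 6: x_pred=-4.0118  r=4.4018  x^+=-0.4111  v^+=0.0094  a^+=0.9935
step 7: x_pred=0.4801  r=-0.3801  x^+=0.1692  v^+=1.1936  a^+=0.9170
step 8: x_pred=2.5677  r=-4.1577  x^+=-0.8333  v^+=0.9127  a^+=0.0803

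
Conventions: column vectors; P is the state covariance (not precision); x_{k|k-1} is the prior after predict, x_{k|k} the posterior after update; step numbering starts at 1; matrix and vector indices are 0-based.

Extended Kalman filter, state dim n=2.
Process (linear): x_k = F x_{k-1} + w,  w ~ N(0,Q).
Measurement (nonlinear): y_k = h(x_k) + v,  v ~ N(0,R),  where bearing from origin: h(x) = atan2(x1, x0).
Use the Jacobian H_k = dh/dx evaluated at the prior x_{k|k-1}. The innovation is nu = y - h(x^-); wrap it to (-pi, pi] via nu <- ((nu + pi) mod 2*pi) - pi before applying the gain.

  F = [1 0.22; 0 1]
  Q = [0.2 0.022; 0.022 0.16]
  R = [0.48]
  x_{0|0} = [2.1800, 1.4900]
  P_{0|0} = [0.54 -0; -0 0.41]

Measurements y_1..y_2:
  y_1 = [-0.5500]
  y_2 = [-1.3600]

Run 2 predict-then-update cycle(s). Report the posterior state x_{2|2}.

step 1: x^-=[2.5078, 1.4900]  P^-=[0.7598 0.1122; 0.1122 0.5700]  H_jac=[-0.1751 0.2947]  S=[0.5412]  K=[-0.1847; 0.2741]  nu=[-1.0861]  x^+=[2.7084, 1.1923]  P^+=[0.7414 0.1396; 0.1396 0.5293]
step 2: x^-=[2.9708, 1.1923]  P^-=[1.0284 0.2781; 0.2781 0.6893]  H_jac=[-0.1164 0.2899]  S=[0.5331]  K=[-0.0733; 0.3142]  nu=[-1.7417]  x^+=[3.0983, 0.6451]  P^+=[1.0256 0.2903; 0.2903 0.6367]

x_post = [3.0983, 0.6451]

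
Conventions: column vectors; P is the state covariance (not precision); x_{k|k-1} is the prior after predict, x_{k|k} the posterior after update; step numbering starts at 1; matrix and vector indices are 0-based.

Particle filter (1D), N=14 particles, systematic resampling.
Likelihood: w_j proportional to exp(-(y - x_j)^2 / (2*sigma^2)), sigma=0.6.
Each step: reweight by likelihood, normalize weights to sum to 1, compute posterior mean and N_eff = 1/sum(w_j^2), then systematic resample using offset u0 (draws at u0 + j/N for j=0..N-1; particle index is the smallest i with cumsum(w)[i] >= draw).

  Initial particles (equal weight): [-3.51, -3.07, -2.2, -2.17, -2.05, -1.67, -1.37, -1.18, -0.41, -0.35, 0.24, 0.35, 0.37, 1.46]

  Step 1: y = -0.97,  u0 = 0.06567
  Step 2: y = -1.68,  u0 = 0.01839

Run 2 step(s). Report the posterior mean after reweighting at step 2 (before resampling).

post_mean = -1.4009

step 1: w=[0.0000, 0.0005, 0.0288, 0.0319, 0.0467, 0.1194, 0.1888, 0.2218, 0.1525, 0.1382, 0.0309, 0.0210, 0.0195, 0.0001]  mean=-1.0386  Neff=6.7915  idx=[4, 5, 5, 6, 6, 7, 7, 7, 7, 8, 8, 9, 9, 12]
step 2: w=[0.1061, 0.1283, 0.1283, 0.1123, 0.1123, 0.0907, 0.0907, 0.0907, 0.0907, 0.0137, 0.0137, 0.0110, 0.0110, 0.0004]  mean=-1.4009  Neff=9.7117  idx=[0, 0, 1, 1, 2, 3, 3, 4, 5, 5, 6, 7, 8, 8]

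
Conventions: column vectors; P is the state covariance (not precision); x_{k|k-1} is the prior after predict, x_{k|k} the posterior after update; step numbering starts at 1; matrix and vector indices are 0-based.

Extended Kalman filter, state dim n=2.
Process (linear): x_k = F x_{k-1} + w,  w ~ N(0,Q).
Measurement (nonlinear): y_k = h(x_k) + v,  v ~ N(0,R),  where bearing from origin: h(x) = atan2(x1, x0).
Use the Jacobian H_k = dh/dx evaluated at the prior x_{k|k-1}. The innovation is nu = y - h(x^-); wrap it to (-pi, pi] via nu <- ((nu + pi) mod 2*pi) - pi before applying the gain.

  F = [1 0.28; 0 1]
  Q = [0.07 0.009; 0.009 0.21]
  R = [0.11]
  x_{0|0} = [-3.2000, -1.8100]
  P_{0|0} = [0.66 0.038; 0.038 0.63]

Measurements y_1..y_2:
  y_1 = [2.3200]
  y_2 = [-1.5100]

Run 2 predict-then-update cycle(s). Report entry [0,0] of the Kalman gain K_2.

K[0,0] = -0.5314

step 1: x^-=[-3.7068, -1.8100]  P^-=[0.8007 0.2234; 0.2234 0.8400]  H_jac=[0.1064 -0.2178]  S=[0.1486]  K=[0.2457; -1.0717]  nu=[-1.2758]  x^+=[-4.0203, -0.4427]  P^+=[0.7917 0.2625; 0.2625 0.6694]
step 2: x^-=[-4.1442, -0.4427]  P^-=[1.0612 0.4589; 0.4589 0.8794]  H_jac=[0.0255 -0.2386]  S=[0.1552]  K=[-0.5314; -1.2767]  nu=[1.5252]  x^+=[-4.9546, -2.3899]  P^+=[1.0174 0.3537; 0.3537 0.6264]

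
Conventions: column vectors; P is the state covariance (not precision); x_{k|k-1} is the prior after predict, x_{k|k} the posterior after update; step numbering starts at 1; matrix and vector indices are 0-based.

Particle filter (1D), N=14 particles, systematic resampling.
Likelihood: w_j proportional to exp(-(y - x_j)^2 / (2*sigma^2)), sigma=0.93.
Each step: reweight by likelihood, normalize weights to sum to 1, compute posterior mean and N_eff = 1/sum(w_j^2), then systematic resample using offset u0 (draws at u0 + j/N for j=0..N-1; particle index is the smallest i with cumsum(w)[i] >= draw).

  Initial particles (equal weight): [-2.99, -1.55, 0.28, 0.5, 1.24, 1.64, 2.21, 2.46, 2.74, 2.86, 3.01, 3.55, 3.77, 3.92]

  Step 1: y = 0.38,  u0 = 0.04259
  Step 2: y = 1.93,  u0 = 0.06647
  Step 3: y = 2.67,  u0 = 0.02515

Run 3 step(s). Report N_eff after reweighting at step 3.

N_eff = 8.9766

step 1: w=[0.0004, 0.0334, 0.2863, 0.2855, 0.1878, 0.1150, 0.0415, 0.0236, 0.0115, 0.0082, 0.0053, 0.0009, 0.0004, 0.0002]  mean=0.8174  Neff=4.6385  idx=[2, 2, 2, 2, 3, 3, 3, 3, 4, 4, 4, 5, 5, 7]
step 2: w=[0.0292, 0.0292, 0.0292, 0.0292, 0.0433, 0.0433, 0.0433, 0.0433, 0.1071, 0.1071, 0.1071, 0.1344, 0.1344, 0.1199]  mean=1.2535  Neff=10.4358  idx=[2, 4, 6, 7, 8, 9, 9, 10, 11, 11, 12, 12, 13, 13]
step 3: w=[0.0066, 0.0118, 0.0118, 0.0118, 0.0550, 0.0550, 0.0550, 0.0550, 0.0971, 0.0971, 0.0971, 0.0971, 0.1748, 0.1748]  mean=1.7894  Neff=8.9766  idx=[2, 4, 6, 7, 8, 9, 9, 10, 11, 12, 12, 12, 13, 13]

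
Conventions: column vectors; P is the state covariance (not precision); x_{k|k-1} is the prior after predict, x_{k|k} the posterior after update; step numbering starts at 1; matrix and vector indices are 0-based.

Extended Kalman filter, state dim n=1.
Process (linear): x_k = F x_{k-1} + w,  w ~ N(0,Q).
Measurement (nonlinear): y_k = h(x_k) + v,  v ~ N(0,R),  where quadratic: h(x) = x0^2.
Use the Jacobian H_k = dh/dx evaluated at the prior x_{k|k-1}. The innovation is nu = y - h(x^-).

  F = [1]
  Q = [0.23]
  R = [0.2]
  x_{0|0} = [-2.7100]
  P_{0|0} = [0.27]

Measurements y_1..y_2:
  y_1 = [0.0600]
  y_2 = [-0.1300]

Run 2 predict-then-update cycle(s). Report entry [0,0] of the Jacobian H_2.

step 1: x^-=[-2.7100]  P^-=[0.5000]  H_jac=[-5.4200]  S=[14.8882]  K=[-0.1820]  nu=[-7.2841]  x^+=[-1.3841]  P^+=[0.0067]
step 2: x^-=[-1.3841]  P^-=[0.2367]  H_jac=[-2.7682]  S=[2.0140]  K=[-0.3254]  nu=[-2.0458]  x^+=[-0.7185]  P^+=[0.0235]

H_jac[0,0] = -2.7682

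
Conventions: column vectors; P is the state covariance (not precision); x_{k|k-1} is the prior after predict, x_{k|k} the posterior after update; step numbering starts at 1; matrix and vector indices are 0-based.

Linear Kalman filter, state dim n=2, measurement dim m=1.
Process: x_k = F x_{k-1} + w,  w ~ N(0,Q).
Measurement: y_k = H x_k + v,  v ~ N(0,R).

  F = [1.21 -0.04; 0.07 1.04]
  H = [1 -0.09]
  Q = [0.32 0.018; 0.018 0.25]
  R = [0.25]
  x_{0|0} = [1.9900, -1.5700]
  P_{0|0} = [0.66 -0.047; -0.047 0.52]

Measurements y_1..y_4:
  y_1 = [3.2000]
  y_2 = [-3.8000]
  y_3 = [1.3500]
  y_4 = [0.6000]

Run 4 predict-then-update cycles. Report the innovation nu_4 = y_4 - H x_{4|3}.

innov = [0.1320]

step 1: x^-=[2.4707, -1.4935]  P^-=[1.2917 -0.0067; -0.0067 0.8088]  S=[1.5495]  K=[0.8340; -0.0513]  nu=[0.5949]  x^+=[2.9669, -1.5240]  P^+=[0.2139 0.0596; 0.0596 0.8047]
step 2: x^-=[3.6509, -1.3773]  P^-=[0.6286 0.0775; 0.0775 1.1301]  S=[0.8739]  K=[0.7114; -0.0277]  nu=[-7.5748]  x^+=[-1.7380, -1.1671]  P^+=[0.1864 0.0947; 0.0947 1.1295]
step 3: x^-=[-2.0563, -1.3355]  P^-=[0.5855 0.1057; 0.1057 1.4863]  S=[0.8285]  K=[0.6952; -0.0339]  nu=[3.2861]  x^+=[0.2282, -1.4467]  P^+=[0.1851 0.1252; 0.1252 1.4854]
step 4: x^-=[0.3340, -1.4886]  P^-=[0.5812 0.1291; 0.1291 1.8757]  S=[0.8232]  K=[0.6920; -0.0482]  nu=[0.1320]  x^+=[0.4254, -1.4950]  P^+=[0.1871 0.1566; 0.1566 1.8738]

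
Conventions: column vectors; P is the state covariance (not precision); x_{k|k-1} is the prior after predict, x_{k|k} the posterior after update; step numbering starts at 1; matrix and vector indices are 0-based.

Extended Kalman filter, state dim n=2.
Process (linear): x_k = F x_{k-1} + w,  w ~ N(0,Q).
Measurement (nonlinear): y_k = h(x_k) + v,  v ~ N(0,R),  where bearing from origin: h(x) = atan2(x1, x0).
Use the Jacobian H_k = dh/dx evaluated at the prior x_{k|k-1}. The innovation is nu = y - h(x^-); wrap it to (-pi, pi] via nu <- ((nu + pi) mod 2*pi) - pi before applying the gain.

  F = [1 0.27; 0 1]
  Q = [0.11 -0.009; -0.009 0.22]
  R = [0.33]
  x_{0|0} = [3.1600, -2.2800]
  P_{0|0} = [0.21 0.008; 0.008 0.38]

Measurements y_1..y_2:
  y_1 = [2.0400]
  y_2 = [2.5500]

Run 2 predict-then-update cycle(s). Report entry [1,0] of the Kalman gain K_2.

step 1: x^-=[2.5444, -2.2800]  P^-=[0.3520 0.1016; 0.1016 0.6000]  H_jac=[0.1953 0.2180]  S=[0.3806]  K=[0.2389; 0.3958]  nu=[2.7706]  x^+=[3.2062, -1.1834]  P^+=[0.3303 0.0656; 0.0656 0.5404]
step 2: x^-=[2.8867, -1.1834]  P^-=[0.5151 0.2025; 0.2025 0.7604]  H_jac=[0.1216 0.2966]  S=[0.4191]  K=[0.2928; 0.5968]  nu=[2.9391]  x^+=[3.7471, 0.5707]  P^+=[0.4792 0.1293; 0.1293 0.6111]

K[1,0] = 0.5968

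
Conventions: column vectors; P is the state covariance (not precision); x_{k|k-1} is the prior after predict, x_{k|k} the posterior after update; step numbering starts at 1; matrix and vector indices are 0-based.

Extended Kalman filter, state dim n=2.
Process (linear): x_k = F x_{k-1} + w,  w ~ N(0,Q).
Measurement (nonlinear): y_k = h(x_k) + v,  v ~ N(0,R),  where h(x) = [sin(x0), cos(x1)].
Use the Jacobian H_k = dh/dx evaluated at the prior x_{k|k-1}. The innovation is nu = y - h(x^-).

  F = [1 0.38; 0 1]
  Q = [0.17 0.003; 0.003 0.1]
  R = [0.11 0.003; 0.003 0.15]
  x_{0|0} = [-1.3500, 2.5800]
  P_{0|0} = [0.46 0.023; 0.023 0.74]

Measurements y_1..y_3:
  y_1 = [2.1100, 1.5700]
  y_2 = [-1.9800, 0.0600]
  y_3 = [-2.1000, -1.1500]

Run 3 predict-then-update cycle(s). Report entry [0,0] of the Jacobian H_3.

H_jac[0,0] = -0.3675

step 1: x^-=[-0.3696, 2.5800]  P^-=[0.7543 0.3072; 0.3072 0.8400]  H_jac=[0.9325 0.0000; 0.0000 -0.5325]  S=[0.7659 -0.1495; -0.1495 0.3882]  K=[0.9041 -0.0731; 0.1611 -1.0902]  nu=[2.4712, 2.4164]  x^+=[1.6880, 0.3439]  P^+=[0.1064 0.0155; 0.0155 0.3062]
step 2: x^-=[1.8187, 0.3439]  P^-=[0.3324 0.1348; 0.1348 0.4062]  H_jac=[-0.2454 0.0000; 0.0000 -0.3372]  S=[0.1300 0.0142; 0.0142 0.1962]  K=[-0.6069 -0.1880; -0.1799 -0.6851]  nu=[-2.9494, -0.8814]  x^+=[3.7743, 1.4784]  P^+=[0.2744 0.0890; 0.0890 0.3064]
step 3: x^-=[4.3361, 1.4784]  P^-=[0.5563 0.2085; 0.2085 0.4064]  H_jac=[-0.3675 0.0000; 0.0000 -0.9957]  S=[0.1851 0.0793; 0.0793 0.5529]  K=[-1.0052 -0.2313; -0.1070 -0.7165]  nu=[-1.1700, -1.2423]  x^+=[5.7995, 2.4936]  P^+=[0.3028 0.0379; 0.0379 0.1083]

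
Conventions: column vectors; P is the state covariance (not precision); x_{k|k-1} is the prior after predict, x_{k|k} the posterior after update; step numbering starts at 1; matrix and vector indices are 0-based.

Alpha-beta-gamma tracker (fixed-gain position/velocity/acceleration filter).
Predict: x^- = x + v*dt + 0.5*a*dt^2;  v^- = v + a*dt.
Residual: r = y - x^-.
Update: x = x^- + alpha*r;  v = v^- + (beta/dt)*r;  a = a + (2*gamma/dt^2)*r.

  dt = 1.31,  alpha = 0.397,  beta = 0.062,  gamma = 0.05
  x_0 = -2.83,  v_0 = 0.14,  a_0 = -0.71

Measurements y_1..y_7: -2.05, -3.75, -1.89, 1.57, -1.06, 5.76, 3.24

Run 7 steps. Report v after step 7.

v_post = 1.4922

step 1: x_pred=-3.2558  r=1.2058  x^+=-2.7771  v^+=-0.7330  a^+=-0.6397
step 2: x_pred=-4.2863  r=0.5363  x^+=-4.0734  v^+=-1.5457  a^+=-0.6085
step 3: x_pred=-6.6204  r=4.7304  x^+=-4.7424  v^+=-2.1189  a^+=-0.3328
step 4: x_pred=-7.8038  r=9.3738  x^+=-4.0824  v^+=-2.1113  a^+=0.2134
step 5: x_pred=-6.6651  r=5.6051  x^+=-4.4399  v^+=-1.5665  a^+=0.5400
step 6: x_pred=-6.0286  r=11.7886  x^+=-1.3485  v^+=-0.3011  a^+=1.2270
step 7: x_pred=-0.6902  r=3.9302  x^+=0.8701  v^+=1.4922  a^+=1.4560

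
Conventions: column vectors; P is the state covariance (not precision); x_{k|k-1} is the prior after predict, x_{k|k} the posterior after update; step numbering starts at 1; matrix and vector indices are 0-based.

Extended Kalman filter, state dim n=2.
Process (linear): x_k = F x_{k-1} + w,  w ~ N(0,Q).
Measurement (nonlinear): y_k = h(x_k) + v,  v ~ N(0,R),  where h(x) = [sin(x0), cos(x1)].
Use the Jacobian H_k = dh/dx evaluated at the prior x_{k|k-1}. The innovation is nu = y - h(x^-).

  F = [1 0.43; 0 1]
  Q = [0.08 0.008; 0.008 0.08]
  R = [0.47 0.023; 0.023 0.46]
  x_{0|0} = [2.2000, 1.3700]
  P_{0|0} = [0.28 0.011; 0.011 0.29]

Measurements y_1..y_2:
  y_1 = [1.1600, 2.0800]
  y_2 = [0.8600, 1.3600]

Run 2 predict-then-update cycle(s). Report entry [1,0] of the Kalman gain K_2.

K[1,0] = -0.1356

step 1: x^-=[2.7891, 1.3700]  P^-=[0.4231 0.1437; 0.1437 0.3700]  H_jac=[-0.9385 0.0000; 0.0000 -0.9799]  S=[0.8427 0.1552; 0.1552 0.8153]  K=[-0.4554 -0.0861; -0.0810 -0.4293]  nu=[0.8148, 1.8806]  x^+=[2.2563, 0.4967]  P^+=[0.2302 0.0511; 0.0511 0.2034]
step 2: x^-=[2.4698, 0.4967]  P^-=[0.3917 0.1466; 0.1466 0.2834]  H_jac=[-0.7827 0.0000; 0.0000 -0.4765]  S=[0.7100 0.0777; 0.0777 0.5244]  K=[-0.4241 -0.0704; -0.1356 -0.2375]  nu=[0.2376, 0.4808]  x^+=[2.3352, 0.3503]  P^+=[0.2567 0.0884; 0.0884 0.2358]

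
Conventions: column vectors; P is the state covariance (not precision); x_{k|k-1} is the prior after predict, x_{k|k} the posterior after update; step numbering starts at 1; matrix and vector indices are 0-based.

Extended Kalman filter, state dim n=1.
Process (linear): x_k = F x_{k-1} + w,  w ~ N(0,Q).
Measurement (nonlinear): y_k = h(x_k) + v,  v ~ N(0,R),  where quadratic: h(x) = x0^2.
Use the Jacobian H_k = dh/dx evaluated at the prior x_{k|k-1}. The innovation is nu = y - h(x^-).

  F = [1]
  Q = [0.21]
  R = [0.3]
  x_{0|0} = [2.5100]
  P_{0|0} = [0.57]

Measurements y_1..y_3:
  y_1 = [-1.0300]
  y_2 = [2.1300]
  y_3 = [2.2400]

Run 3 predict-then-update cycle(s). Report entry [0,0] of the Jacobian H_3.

step 1: x^-=[2.5100]  P^-=[0.7800]  H_jac=[5.0200]  S=[19.9563]  K=[0.1962]  nu=[-7.3301]  x^+=[1.0718]  P^+=[0.0117]
step 2: x^-=[1.0718]  P^-=[0.2217]  H_jac=[2.1435]  S=[1.3188]  K=[0.3604]  nu=[0.9813]  x^+=[1.4254]  P^+=[0.0504]
step 3: x^-=[1.4254]  P^-=[0.2604]  H_jac=[2.8509]  S=[2.4167]  K=[0.3072]  nu=[0.2082]  x^+=[1.4894]  P^+=[0.0323]

H_jac[0,0] = 2.8509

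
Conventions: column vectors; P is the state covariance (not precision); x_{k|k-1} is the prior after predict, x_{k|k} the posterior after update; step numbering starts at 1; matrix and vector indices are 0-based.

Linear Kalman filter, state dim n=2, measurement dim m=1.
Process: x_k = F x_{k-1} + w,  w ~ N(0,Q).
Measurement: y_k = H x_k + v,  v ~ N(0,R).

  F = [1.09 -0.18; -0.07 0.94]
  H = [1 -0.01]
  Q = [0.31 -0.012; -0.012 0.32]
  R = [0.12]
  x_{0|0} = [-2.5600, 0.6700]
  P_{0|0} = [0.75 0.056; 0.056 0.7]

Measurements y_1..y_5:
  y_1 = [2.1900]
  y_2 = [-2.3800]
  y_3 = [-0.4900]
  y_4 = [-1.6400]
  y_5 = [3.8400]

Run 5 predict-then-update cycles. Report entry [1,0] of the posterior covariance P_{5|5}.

step 1: x^-=[-2.9110, 0.8090]  P^-=[1.2018 -0.1296; -0.1296 0.9348]  S=[1.3245]  K=[0.9083; -0.1049]  nu=[5.1091]  x^+=[1.7298, 0.2731]  P^+=[0.1090 -0.0034; -0.0034 0.9203]
step 2: x^-=[1.8364, 0.1356]  P^-=[0.4706 -0.1795; -0.1795 1.1341]  S=[0.5943]  K=[0.7949; -0.3212]  nu=[-4.2150]  x^+=[-1.5140, 1.4893]  P^+=[0.0951 -0.0278; -0.0278 1.0728]
step 3: x^-=[-1.9184, 1.5059]  P^-=[0.4687 -0.2296; -0.2296 1.2721]  S=[0.5934]  K=[0.7937; -0.4084]  nu=[1.4434]  x^+=[-0.7727, 0.9164]  P^+=[0.0949 -0.0373; -0.0373 1.1731]
step 4: x^-=[-1.0072, 0.9155]  P^-=[0.4754 -0.2564; -0.2564 1.3619]  S=[0.6006]  K=[0.7957; -0.4496]  nu=[-0.6236]  x^+=[-1.5034, 1.1959]  P^+=[0.0951 -0.0415; -0.0415 1.2405]
step 5: x^-=[-1.8540, 1.2294]  P^-=[0.4794 -0.2722; -0.2722 1.4221]  S=[0.6050]  K=[0.7969; -0.4735]  nu=[5.7063]  x^+=[2.6935, -1.4723]  P^+=[0.0952 -0.0440; -0.0440 1.2864]

P_post[1,0] = -0.0440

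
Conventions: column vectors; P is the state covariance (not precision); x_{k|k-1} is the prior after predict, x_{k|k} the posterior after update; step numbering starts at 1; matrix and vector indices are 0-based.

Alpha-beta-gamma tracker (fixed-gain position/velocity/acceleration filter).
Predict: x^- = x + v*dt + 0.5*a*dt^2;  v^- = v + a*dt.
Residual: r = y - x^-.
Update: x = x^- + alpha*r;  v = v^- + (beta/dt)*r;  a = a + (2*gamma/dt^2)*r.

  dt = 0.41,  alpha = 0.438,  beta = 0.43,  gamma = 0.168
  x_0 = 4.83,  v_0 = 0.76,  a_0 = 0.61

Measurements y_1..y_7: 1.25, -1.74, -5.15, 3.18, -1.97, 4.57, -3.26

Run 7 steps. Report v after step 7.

v_post = 17.2006

step 1: x_pred=5.1929  r=-3.9429  x^+=3.4659  v^+=-3.1251  a^+=-7.2710
step 2: x_pred=1.5735  r=-3.3135  x^+=0.1222  v^+=-9.5813  a^+=-13.8940
step 3: x_pred=-4.9740  r=-0.1760  x^+=-5.0511  v^+=-15.4625  a^+=-14.2459
step 4: x_pred=-12.5881  r=15.7681  x^+=-5.6817  v^+=-4.7661  a^+=17.2715
step 5: x_pred=-6.1841  r=4.2141  x^+=-4.3383  v^+=6.7349  a^+=25.6946
step 6: x_pred=0.5826  r=3.9874  x^+=2.3291  v^+=21.4516  a^+=33.6646
step 7: x_pred=13.9537  r=-17.2137  x^+=6.4141  v^+=17.2006  a^+=-0.7424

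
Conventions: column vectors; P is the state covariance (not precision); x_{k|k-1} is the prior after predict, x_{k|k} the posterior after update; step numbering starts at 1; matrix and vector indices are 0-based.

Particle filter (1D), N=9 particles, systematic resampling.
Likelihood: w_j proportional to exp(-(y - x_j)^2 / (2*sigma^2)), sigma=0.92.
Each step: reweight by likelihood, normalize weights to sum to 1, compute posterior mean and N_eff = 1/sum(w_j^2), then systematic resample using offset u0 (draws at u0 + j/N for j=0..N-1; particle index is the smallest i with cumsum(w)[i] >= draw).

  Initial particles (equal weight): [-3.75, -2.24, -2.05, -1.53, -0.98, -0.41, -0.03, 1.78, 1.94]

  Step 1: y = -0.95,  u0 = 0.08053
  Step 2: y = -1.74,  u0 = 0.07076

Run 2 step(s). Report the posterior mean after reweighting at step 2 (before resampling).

post_mean = -1.3528

step 1: w=[0.0023, 0.0899, 0.1176, 0.1971, 0.2402, 0.2023, 0.1458, 0.0029, 0.0017]  mean=-1.0670  Neff=5.5345  idx=[1, 2, 3, 4, 4, 4, 5, 6, 6]
step 2: w=[0.1535, 0.1681, 0.1733, 0.1265, 0.1265, 0.1265, 0.0626, 0.0316, 0.0316]  mean=-1.3528  Neff=7.3682  idx=[0, 1, 1, 2, 3, 4, 4, 5, 7]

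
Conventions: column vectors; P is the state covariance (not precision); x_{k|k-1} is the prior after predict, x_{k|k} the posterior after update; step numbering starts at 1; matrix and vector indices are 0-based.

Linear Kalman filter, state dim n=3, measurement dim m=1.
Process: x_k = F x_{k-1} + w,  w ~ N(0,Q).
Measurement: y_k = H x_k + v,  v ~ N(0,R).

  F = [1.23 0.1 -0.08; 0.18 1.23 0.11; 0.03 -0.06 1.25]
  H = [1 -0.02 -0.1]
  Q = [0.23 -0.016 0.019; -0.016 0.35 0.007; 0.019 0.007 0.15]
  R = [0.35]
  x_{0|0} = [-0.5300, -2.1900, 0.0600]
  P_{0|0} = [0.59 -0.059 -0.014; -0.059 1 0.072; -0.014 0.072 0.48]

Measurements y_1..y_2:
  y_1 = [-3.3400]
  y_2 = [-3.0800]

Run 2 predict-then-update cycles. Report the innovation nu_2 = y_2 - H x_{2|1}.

innov = [0.6258]

step 1: x^-=[-0.8757, -2.7825, 0.1905]  P^-=[1.1228 0.1351 -0.0212; 0.1351 1.8806 0.1079; -0.0212 0.1079 0.8925]  S=[1.4817]  K=[0.7574; 0.0585; -0.0760]  nu=[-2.5009]  x^+=[-2.7698, -2.9288, 0.3806]  P^+=[0.2729 0.0694 0.0641; 0.0694 1.8756 0.1145; 0.0641 0.1145 0.8839]
step 2: x^-=[-3.7302, -4.0592, 0.5683]  P^-=[0.6699 0.3714 0.0377; 0.3714 3.2713 0.1833; 0.0377 0.1833 1.5255]  S=[1.0148]  K=[0.6491; 0.2834; -0.1168]  nu=[0.6258]  x^+=[-3.3240, -3.8818, 0.4953]  P^+=[0.2423 0.1847 0.1146; 0.1847 3.1898 0.2169; 0.1146 0.2169 1.5117]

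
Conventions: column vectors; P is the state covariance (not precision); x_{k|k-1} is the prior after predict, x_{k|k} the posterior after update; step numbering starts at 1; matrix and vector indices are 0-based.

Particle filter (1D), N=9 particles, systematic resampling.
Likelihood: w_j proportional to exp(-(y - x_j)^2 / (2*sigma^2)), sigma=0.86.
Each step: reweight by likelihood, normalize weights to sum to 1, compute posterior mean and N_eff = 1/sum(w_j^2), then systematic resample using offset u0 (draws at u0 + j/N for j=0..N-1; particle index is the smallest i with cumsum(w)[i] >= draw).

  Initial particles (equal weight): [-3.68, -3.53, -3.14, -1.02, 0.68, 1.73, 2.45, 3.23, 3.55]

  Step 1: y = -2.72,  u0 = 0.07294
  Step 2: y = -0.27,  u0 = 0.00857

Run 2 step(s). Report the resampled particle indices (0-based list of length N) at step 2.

resampled_idx = [5, 8, 8, 8, 8, 8, 8, 8, 8]

step 1: w=[0.2429, 0.2907, 0.4020, 0.0642, 0.0002, 0.0000, 0.0000, 0.0000, 0.0000]  mean=-3.2477  Neff=3.2337  idx=[0, 0, 1, 1, 1, 2, 2, 2, 3]
step 2: w=[0.0006, 0.0006, 0.0011, 0.0011, 0.0011, 0.0055, 0.0055, 0.0055, 0.9792]  mean=-1.0659  Neff=1.0427  idx=[5, 8, 8, 8, 8, 8, 8, 8, 8]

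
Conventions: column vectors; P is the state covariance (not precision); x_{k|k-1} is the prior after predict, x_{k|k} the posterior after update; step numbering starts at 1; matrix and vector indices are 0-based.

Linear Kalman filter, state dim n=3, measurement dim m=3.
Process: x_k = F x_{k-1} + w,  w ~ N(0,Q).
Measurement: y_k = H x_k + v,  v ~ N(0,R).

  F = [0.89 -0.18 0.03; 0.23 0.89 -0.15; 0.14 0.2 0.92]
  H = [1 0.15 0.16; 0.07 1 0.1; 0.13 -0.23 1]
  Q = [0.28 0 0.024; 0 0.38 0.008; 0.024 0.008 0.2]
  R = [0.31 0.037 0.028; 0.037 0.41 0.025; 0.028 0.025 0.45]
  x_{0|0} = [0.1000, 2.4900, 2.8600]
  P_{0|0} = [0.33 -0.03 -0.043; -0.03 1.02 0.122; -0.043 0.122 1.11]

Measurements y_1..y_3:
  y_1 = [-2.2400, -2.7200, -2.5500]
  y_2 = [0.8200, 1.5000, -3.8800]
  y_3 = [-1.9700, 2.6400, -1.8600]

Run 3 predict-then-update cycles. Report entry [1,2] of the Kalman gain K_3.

step 1: x^-=[-0.2734, 1.8101, 3.1432]  P^-=[0.5814 -0.1114 -0.0004; -0.1114 1.1885 0.1299; -0.0004 0.1299 1.2189]  S=[0.9221 0.1856 0.2953; 0.1856 1.6239 -0.0070; 0.2953 -0.0070 1.6884]  K=[0.6539 -0.1185 -0.0552; -0.0259 0.7377 -0.0860; -0.0276 0.1612 0.7097]  nu=[-2.7410, -4.8253, -5.2413]  x^+=[-1.2047, -1.2278, -1.2790]  P^+=[0.2094 -0.0359 -0.0450; -0.0359 0.2967 0.0519; -0.0450 0.0519 0.3404]
step 2: x^-=[-0.8895, -1.1780, -1.5909]  P^-=[0.4643 -0.0247 -0.0020; -0.0247 0.6082 0.0468; -0.0020 0.0468 0.5096]  S=[0.7952 0.1519 0.1574; 0.1519 1.0315 -0.0169; 0.1574 -0.0169 0.9790]  K=[0.6008 -0.0816 -0.0326; -0.0025 0.5915 -0.0877; -0.0127 0.1050 0.5131]  nu=[2.1408, 2.8994, -2.4444]  x^+=[0.2396, 0.7458, -2.5680]  P^+=[0.1905 -0.0224 -0.0298; -0.0224 0.2385 0.0330; -0.0298 0.0330 0.2446]
step 3: x^-=[0.0020, 1.1041, -2.1799]  P^-=[0.4440 -0.0116 0.0127; -0.0116 0.5685 0.0394; 0.0127 0.0394 0.4236]  S=[0.7801 0.1567 0.1537; 0.1567 0.9914 -0.0212; 0.1537 -0.0212 0.8970]  K=[0.5883 -0.0725 -0.0211; 0.0051 0.5739 -0.0909; 0.0001 0.0933 0.4661]  nu=[-1.7888, 1.7538, 0.5736]  x^+=[-1.1896, 2.0492, -1.7492]  P^+=[0.1857 -0.0192 -0.0234; -0.0192 0.2316 0.0293; -0.0234 0.0293 0.2219]

K[1,2] = -0.0909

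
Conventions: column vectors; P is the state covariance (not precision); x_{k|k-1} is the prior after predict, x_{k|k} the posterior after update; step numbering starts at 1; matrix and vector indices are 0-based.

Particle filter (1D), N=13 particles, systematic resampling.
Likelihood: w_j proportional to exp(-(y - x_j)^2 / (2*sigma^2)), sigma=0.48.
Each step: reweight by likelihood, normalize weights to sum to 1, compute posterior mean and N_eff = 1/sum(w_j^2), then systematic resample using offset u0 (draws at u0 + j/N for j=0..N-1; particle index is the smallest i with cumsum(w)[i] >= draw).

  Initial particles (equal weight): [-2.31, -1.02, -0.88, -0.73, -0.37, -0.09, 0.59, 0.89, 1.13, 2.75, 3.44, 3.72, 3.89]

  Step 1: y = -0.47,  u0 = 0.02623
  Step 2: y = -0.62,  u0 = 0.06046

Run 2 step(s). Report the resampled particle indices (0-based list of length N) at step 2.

resampled_idx = [0, 2, 2, 3, 4, 5, 6, 7, 8, 8, 9, 11, 12]

step 1: w=[0.0002, 0.1331, 0.1782, 0.2217, 0.2512, 0.1876, 0.0224, 0.0046, 0.0010, 0.0000, 0.0000, 0.0000, 0.0000]  mean=-0.5462  Neff=5.0651  idx=[1, 1, 2, 2, 3, 3, 3, 4, 4, 4, 5, 5, 5]
step 2: w=[0.0685, 0.0685, 0.0837, 0.0837, 0.0945, 0.0945, 0.0945, 0.0847, 0.0847, 0.0847, 0.0527, 0.0527, 0.0527]  mean=-0.6022  Neff=12.4972  idx=[0, 2, 2, 3, 4, 5, 6, 7, 8, 8, 9, 11, 12]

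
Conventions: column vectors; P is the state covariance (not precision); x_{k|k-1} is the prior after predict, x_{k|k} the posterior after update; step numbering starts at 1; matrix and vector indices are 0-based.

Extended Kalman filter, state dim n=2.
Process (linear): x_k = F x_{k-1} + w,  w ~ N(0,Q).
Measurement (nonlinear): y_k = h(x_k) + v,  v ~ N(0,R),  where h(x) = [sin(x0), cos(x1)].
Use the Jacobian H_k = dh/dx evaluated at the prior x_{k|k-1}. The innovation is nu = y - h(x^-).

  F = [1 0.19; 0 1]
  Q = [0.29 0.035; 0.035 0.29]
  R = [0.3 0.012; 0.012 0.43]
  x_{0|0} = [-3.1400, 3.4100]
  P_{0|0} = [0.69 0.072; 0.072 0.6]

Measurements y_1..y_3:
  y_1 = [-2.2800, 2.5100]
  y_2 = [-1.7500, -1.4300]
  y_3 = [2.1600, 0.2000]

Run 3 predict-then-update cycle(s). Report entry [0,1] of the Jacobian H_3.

step 1: x^-=[-2.4921, 3.4100]  P^-=[1.0290 0.2210; 0.2210 0.8900]  H_jac=[-0.7964 0.0000; 0.0000 0.2652]  S=[0.9526 -0.0347; -0.0347 0.4926]  K=[-0.8581 0.0586; -0.1677 0.4673]  nu=[-1.6752, 3.4742]  x^+=[-0.8511, 5.3146]  P^+=[0.3224 0.0561; 0.0561 0.7502]
step 2: x^-=[0.1587, 5.3146]  P^-=[0.6608 0.2337; 0.2337 1.0402]  H_jac=[0.9874 0.0000; 0.0000 0.8241]  S=[0.9443 0.2021; 0.2021 1.1364]  K=[0.6806 0.0484; 0.0862 0.7390]  nu=[-1.9080, -1.9965]  x^+=[-1.2365, 3.6749]  P^+=[0.2074 0.0352; 0.0352 0.3869]
step 3: x^-=[-0.5383, 3.6749]  P^-=[0.5247 0.1437; 0.1437 0.6769]  H_jac=[0.8586 0.0000; 0.0000 0.5084]  S=[0.6868 0.0747; 0.0747 0.6049]  K=[0.6516 0.0403; 0.1193 0.5541]  nu=[2.6727, 1.0611]  x^+=[1.2458, 4.5817]  P^+=[0.2282 0.0494; 0.0494 0.4715]

H_jac[0,1] = 0.0000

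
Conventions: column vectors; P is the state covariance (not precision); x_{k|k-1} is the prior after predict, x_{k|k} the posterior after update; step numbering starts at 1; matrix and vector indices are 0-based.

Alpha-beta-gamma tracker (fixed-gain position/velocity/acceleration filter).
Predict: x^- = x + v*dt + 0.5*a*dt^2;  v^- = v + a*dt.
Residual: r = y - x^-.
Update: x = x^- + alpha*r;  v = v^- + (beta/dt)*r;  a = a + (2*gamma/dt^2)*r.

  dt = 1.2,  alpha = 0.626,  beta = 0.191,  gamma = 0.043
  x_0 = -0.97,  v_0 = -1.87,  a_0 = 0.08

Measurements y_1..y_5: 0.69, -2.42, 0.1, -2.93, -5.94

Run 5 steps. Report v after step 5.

step 1: x_pred=-3.1564  r=3.8464  x^+=-0.7486  v^+=-1.1618  a^+=0.3097
step 2: x_pred=-1.9197  r=-0.5003  x^+=-2.2329  v^+=-0.8698  a^+=0.2798
step 3: x_pred=-3.0751  r=3.1751  x^+=-1.0875  v^+=-0.0286  a^+=0.4695
step 4: x_pred=-0.7838  r=-2.1462  x^+=-2.1273  v^+=0.1932  a^+=0.3413
step 5: x_pred=-1.6498  r=-4.2902  x^+=-4.3355  v^+=-0.0802  a^+=0.0851

v_post = -0.0802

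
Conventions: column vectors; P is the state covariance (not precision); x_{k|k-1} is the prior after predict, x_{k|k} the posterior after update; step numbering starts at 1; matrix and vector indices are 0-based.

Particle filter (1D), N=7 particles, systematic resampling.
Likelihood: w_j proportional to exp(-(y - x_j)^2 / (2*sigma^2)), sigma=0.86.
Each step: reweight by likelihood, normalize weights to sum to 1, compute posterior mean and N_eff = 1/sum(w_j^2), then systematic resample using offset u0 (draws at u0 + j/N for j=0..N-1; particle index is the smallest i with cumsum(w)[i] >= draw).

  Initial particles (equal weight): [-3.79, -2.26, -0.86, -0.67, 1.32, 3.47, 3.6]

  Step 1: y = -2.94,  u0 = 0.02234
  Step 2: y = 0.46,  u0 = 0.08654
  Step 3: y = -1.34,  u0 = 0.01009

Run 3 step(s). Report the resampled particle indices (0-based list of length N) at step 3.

resampled_idx = [0, 1, 2, 3, 4, 5, 6]

step 1: w=[0.4292, 0.5117, 0.0375, 0.0215, 0.0000, 0.0000, 0.0000]  mean=-2.8300  Neff=2.2322  idx=[0, 0, 0, 1, 1, 1, 1]
step 2: w=[0.0002, 0.0002, 0.0002, 0.2499, 0.2499, 0.2499, 0.2499]  mean=-2.2608  Neff=4.0044  idx=[3, 3, 4, 5, 5, 6, 6]
step 3: w=[0.1429, 0.1429, 0.1429, 0.1429, 0.1429, 0.1429, 0.1429]  mean=-2.2600  Neff=7.0000  idx=[0, 1, 2, 3, 4, 5, 6]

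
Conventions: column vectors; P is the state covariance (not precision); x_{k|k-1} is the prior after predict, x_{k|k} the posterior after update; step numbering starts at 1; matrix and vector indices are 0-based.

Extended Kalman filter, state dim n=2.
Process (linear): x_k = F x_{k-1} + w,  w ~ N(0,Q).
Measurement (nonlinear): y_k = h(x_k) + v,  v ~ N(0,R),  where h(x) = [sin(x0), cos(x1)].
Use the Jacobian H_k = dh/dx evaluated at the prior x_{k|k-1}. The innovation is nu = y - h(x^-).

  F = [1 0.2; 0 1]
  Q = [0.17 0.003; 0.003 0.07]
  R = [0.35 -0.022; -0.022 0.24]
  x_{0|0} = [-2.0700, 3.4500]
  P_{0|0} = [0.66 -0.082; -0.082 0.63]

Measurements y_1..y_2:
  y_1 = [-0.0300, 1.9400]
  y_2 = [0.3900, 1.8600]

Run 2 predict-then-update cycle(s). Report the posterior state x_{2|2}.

step 1: x^-=[-1.3800, 3.4500]  P^-=[0.8224 0.0470; 0.0470 0.7000]  H_jac=[0.1896 0.0000; 0.0000 0.3035]  S=[0.3796 -0.0193; -0.0193 0.3045]  K=[0.4146 0.0731; 0.0591 0.7016]  nu=[0.9519, 2.8928]  x^+=[-0.7738, 5.5358]  P^+=[0.7567 0.0278; 0.0278 0.5504]
step 2: x^-=[0.3333, 5.5358]  P^-=[0.9598 0.1408; 0.1408 0.6204]  H_jac=[0.9450 0.0000; 0.0000 0.6798]  S=[1.2071 0.0685; 0.0685 0.5267]  K=[0.7466 0.0847; 0.0653 0.7922]  nu=[0.0628, 1.1266]  x^+=[0.4757, 6.4324]  P^+=[0.2746 0.0058; 0.0058 0.2776]

x_post = [0.4757, 6.4324]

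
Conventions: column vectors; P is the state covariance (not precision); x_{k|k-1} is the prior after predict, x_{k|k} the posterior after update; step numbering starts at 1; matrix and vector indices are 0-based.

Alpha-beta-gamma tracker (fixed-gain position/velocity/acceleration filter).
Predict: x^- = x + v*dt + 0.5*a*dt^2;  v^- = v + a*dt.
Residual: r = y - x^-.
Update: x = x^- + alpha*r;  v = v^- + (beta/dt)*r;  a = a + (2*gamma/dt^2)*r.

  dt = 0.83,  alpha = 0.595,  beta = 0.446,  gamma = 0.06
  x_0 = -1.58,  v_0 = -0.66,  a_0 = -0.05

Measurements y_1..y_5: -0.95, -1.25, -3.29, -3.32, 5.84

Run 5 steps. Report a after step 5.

a_post = 1.5395

step 1: x_pred=-2.1450  r=1.1950  x^+=-1.4340  v^+=-0.0594  a^+=0.1582
step 2: x_pred=-1.4288  r=0.1788  x^+=-1.3224  v^+=0.1680  a^+=0.1893
step 3: x_pred=-1.1178  r=-2.1722  x^+=-2.4102  v^+=-0.8421  a^+=-0.1891
step 4: x_pred=-3.1744  r=-0.1456  x^+=-3.2610  v^+=-1.0773  a^+=-0.2144
step 5: x_pred=-4.2291  r=10.0691  x^+=1.7620  v^+=4.1553  a^+=1.5395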